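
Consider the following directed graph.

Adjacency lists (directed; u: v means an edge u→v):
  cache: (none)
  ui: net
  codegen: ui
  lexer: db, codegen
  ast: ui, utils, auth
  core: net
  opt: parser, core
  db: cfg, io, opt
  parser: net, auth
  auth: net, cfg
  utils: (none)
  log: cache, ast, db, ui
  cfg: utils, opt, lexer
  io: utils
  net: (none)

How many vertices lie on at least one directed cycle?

6

A vertex is on a directed cycle iff it belongs to a strongly connected component of size ≥ 2 (or has a self-loop).
The vertices on cycles are {db, cfg, opt, auth, lexer, parser} — 6 in total.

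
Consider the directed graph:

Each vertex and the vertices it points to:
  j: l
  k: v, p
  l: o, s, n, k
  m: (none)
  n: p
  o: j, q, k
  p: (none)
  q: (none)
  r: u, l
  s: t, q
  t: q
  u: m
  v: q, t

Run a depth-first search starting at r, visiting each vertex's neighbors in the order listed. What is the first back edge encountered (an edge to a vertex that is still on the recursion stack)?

j->l

DFS from r (visiting each vertex's neighbors in the order listed); mark gray on enter, black on exit:
r gray
  u gray
    m gray
    m black
  u black
  l gray
    o gray
      j gray
        j→l: l is gray → back edge
First back edge: j → l.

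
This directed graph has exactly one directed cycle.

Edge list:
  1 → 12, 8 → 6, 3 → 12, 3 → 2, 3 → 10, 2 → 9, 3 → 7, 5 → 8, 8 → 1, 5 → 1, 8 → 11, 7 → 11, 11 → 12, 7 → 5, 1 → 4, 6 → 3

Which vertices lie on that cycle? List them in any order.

3, 5, 6, 7, 8

DFS with gray/black marking from 3:
3 gray
  10 gray
  10 black
  12 gray
  12 black
  2 gray
    9 gray
    9 black
  2 black
  7 gray
    5 gray
      8 gray
        6 gray
          6→3: 3 is gray → back edge
Back edge closes the cycle 3 → 7 → 5 → 8 → 6 → 3; its vertices are {3, 5, 6, 7, 8}.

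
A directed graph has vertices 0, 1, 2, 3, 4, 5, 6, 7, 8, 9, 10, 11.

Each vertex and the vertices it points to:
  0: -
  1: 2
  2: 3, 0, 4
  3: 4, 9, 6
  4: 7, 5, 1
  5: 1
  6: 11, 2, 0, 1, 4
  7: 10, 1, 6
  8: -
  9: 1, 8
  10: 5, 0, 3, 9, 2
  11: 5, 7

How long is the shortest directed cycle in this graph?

3

For each vertex v, BFS finds the shortest path from v back to v.
The shortest such closed walk is 7 → 6 → 11 → 7, length 3.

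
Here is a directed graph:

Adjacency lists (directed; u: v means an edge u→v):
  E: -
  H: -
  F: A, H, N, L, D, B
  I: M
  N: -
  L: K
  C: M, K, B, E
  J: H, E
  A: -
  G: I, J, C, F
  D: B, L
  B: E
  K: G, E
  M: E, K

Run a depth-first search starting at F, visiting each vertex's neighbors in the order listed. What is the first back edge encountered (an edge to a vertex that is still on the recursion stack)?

DFS from F (visiting each vertex's neighbors in the order listed); mark gray on enter, black on exit:
F gray
  A gray
  A black
  H gray
  H black
  N gray
  N black
  L gray
    K gray
      G gray
        I gray
          M gray
            E gray
            E black
            M→K: K is gray → back edge
First back edge: M → K.

M→K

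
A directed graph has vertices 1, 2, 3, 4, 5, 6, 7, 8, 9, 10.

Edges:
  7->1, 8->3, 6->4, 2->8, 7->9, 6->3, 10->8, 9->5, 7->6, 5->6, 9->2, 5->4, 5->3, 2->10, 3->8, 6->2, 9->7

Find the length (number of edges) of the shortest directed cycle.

For each vertex v, BFS finds the shortest path from v back to v.
The shortest such closed walk is 9 → 7 → 9, length 2.

2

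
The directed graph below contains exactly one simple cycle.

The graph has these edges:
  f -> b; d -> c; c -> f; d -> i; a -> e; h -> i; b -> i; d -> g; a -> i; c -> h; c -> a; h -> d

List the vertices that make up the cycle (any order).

c, d, h

DFS with gray/black marking from c:
c gray
  a gray
    i gray
    i black
    e gray
    e black
  a black
  f gray
    b gray
      b→i: i black — skip
    b black
  f black
  h gray
    h→i: i black — skip
    d gray
      g gray
      g black
      d→c: c is gray → back edge
Back edge closes the cycle c → h → d → c; its vertices are {c, d, h}.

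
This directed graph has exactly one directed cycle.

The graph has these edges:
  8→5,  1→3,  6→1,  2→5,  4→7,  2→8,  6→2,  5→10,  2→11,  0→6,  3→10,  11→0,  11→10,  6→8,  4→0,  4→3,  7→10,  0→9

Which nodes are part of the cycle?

DFS with gray/black marking from 0:
0 gray
  6 gray
    8 gray
      5 gray
        10 gray
        10 black
      5 black
    8 black
    1 gray
      3 gray
        3→10: 10 black — skip
      3 black
    1 black
    2 gray
      11 gray
        11→10: 10 black — skip
        11→0: 0 is gray → back edge
Back edge closes the cycle 0 → 6 → 2 → 11 → 0; its vertices are {0, 2, 6, 11}.

0, 2, 6, 11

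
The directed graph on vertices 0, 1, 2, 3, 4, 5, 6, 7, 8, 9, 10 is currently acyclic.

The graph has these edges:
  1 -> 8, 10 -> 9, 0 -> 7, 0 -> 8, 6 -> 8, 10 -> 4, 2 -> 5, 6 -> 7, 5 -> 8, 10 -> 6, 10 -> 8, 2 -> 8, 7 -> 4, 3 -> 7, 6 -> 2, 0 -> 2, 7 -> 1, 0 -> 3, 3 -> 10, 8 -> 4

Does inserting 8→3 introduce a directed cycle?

Yes

Adding 8→3 creates a cycle iff 3 can already reach 8.
Path from 3: 3 → 10 → 8.
So 3 → … → 8 → 3 is a cycle.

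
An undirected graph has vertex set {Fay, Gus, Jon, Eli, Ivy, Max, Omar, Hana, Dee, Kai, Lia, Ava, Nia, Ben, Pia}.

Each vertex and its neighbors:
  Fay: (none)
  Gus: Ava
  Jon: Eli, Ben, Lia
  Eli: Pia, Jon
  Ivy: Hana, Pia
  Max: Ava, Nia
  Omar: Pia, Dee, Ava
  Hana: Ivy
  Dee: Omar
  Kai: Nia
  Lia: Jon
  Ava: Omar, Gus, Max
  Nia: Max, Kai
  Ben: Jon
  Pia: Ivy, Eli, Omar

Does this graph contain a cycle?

No

DFS, tracking each vertex's parent; an edge to a visited non-parent vertex closes a cycle.
Start from Pia:
visit Pia (parent –)
  visit Ivy (parent Pia)
    visit Hana (parent Ivy)
      Hana–Ivy: parent, skip
    Ivy–Pia: parent, skip
  visit Eli (parent Pia)
    Eli–Pia: parent, skip
    visit Jon (parent Eli)
      Jon–Eli: parent, skip
      visit Ben (parent Jon)
        Ben–Jon: parent, skip
      visit Lia (parent Jon)
        Lia–Jon: parent, skip
  visit Omar (parent Pia)
    Omar–Pia: parent, skip
    visit Dee (parent Omar)
      Dee–Omar: parent, skip
    visit Ava (parent Omar)
      Ava–Omar: parent, skip
      visit Gus (parent Ava)
        Gus–Ava: parent, skip
      visit Max (parent Ava)
        Max–Ava: parent, skip
        visit Nia (parent Max)
          Nia–Max: parent, skip
          visit Kai (parent Nia)
            Kai–Nia: parent, skip
visit Fay (parent –)
No non-parent visited neighbor found — the graph is a forest.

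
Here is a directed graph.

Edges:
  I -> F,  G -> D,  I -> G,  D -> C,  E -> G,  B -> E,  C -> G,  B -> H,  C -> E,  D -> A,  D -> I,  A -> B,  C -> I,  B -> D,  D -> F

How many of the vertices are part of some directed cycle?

A vertex is on a directed cycle iff it belongs to a strongly connected component of size ≥ 2 (or has a self-loop).
The vertices on cycles are {A, B, C, D, E, G, I} — 7 in total.

7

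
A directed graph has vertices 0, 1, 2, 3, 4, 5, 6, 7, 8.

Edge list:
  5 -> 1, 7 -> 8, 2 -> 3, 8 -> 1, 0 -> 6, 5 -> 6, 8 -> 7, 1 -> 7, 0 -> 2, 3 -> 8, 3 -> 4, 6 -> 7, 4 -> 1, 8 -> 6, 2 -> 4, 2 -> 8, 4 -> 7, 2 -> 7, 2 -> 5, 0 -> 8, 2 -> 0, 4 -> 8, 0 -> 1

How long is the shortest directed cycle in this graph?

2

For each vertex v, BFS finds the shortest path from v back to v.
The shortest such closed walk is 2 → 0 → 2, length 2.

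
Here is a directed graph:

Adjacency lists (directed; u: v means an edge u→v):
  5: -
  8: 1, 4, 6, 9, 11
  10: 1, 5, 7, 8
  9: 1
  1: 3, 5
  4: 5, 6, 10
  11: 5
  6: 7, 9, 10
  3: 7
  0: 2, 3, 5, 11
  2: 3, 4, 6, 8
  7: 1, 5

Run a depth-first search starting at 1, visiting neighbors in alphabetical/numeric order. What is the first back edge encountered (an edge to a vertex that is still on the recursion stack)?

7->1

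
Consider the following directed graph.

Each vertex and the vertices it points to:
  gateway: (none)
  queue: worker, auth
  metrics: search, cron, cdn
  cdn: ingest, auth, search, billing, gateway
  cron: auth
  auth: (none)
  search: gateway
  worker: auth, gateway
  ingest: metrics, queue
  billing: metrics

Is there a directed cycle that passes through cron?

cron lies on a cycle iff there is a path from cron back to itself.
Exploring from cron, it never reaches itself; equivalently, its strongly connected component is a singleton.

No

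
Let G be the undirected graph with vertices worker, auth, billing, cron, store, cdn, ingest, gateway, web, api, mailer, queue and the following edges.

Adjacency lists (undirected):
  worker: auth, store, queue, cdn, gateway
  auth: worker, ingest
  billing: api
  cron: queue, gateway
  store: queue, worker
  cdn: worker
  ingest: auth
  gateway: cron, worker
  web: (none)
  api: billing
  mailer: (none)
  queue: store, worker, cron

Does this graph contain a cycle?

DFS, tracking each vertex's parent; an edge to a visited non-parent vertex closes a cycle.
Start from store:
visit store (parent –)
  visit queue (parent store)
    queue–store: parent, skip
    visit worker (parent queue)
      visit auth (parent worker)
        auth–worker: parent, skip
        visit ingest (parent auth)
          ingest–auth: parent, skip
      worker–store: store visited and ≠ parent → cycle
Cycle: store – queue – worker – store.

Yes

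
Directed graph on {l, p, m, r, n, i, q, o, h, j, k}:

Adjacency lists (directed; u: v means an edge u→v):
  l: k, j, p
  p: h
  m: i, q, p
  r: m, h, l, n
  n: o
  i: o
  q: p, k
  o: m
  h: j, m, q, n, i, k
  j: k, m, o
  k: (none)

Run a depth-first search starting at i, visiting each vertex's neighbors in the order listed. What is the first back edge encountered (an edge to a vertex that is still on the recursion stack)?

DFS from i (visiting each vertex's neighbors in the order listed); mark gray on enter, black on exit:
i gray
  o gray
    m gray
      m→i: i is gray → back edge
First back edge: m → i.

m→i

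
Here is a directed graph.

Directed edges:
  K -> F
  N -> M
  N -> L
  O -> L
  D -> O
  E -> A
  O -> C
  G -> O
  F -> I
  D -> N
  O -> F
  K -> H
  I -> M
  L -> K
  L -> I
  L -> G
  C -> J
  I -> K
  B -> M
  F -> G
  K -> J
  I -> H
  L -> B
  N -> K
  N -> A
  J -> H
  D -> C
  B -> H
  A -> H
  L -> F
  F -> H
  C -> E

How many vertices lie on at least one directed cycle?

6

A vertex is on a directed cycle iff it belongs to a strongly connected component of size ≥ 2 (or has a self-loop).
The vertices on cycles are {F, G, I, K, L, O} — 6 in total.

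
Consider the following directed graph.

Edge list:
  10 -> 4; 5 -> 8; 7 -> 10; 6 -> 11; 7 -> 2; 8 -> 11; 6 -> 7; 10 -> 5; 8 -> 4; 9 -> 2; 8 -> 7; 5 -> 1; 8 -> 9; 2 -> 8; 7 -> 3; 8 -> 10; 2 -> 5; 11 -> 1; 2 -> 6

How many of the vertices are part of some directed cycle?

7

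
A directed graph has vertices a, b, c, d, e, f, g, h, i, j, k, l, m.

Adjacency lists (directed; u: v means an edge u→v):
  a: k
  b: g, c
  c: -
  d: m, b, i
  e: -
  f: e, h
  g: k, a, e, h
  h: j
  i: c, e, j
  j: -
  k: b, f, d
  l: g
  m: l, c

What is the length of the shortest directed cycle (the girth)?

3

For each vertex v, BFS finds the shortest path from v back to v.
The shortest such closed walk is g → k → b → g, length 3.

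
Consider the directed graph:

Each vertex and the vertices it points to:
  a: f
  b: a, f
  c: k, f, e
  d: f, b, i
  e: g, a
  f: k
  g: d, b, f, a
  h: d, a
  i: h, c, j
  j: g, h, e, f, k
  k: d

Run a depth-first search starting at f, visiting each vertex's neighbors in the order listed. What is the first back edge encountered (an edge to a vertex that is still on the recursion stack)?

d→f

DFS from f (visiting each vertex's neighbors in the order listed); mark gray on enter, black on exit:
f gray
  k gray
    d gray
      d→f: f is gray → back edge
First back edge: d → f.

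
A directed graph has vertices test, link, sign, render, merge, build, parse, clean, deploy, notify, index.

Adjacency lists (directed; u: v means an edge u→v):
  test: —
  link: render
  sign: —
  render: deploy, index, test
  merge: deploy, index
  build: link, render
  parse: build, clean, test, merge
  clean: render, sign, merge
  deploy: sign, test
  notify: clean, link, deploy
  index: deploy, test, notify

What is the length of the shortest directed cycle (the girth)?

For each vertex v, BFS finds the shortest path from v back to v.
The shortest such closed walk is merge → index → notify → clean → merge, length 4.

4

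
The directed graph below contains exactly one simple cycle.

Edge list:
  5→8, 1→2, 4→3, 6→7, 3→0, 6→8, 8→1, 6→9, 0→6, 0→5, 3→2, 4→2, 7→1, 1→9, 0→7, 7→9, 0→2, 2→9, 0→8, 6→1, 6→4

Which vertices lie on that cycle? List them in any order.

0, 3, 4, 6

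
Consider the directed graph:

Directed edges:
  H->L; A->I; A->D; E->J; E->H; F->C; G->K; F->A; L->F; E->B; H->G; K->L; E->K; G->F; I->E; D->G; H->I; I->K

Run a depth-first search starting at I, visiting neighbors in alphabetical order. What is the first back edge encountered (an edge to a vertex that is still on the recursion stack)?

DFS from I (visiting neighbors in alphabetical order); mark gray on enter, black on exit:
I gray
  E gray
    B gray
    B black
    H gray
      G gray
        F gray
          A gray
            D gray
              D→G: G is gray → back edge
First back edge: D → G.

D→G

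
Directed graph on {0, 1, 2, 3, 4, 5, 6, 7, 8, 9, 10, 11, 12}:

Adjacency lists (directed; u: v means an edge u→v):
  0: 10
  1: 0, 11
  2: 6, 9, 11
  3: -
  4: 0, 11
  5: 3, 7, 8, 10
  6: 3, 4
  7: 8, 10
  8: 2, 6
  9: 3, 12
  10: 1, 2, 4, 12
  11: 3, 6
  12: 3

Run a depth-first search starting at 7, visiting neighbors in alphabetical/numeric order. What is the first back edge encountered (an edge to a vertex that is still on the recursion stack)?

1→0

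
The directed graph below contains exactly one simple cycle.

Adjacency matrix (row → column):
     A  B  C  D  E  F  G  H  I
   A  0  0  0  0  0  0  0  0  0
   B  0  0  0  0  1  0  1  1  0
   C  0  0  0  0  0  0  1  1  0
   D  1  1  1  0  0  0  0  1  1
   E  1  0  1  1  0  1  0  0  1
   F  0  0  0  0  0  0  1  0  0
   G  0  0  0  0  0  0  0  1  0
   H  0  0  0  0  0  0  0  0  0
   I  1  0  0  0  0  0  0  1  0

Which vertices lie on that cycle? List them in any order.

DFS with gray/black marking from E:
E gray
  A gray
  A black
  C gray
    H gray
    H black
    G gray
      G→H: H black — skip
    G black
  C black
  I gray
    I→H: H black — skip
    I→A: A black — skip
  I black
  D gray
    D→H: H black — skip
    D→C: C black — skip
    D→A: A black — skip
    D→I: I black — skip
    B gray
      B→E: E is gray → back edge
Back edge closes the cycle E → D → B → E; its vertices are {B, D, E}.

B, D, E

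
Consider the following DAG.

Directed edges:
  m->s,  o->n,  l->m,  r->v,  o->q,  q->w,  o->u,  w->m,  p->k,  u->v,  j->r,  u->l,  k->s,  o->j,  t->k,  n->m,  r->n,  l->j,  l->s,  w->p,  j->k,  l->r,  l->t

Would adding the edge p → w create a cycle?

Adding p→w creates a cycle iff w can already reach p.
Path from w: w → p.
So w → … → p → w is a cycle.

Yes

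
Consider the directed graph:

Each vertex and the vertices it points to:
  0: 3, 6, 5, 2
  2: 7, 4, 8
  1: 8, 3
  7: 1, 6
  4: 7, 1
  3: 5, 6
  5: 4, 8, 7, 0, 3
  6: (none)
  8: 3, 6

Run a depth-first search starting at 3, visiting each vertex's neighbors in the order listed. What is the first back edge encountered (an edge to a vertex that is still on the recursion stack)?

8->3

DFS from 3 (visiting each vertex's neighbors in the order listed); mark gray on enter, black on exit:
3 gray
  5 gray
    4 gray
      7 gray
        1 gray
          8 gray
            8→3: 3 is gray → back edge
First back edge: 8 → 3.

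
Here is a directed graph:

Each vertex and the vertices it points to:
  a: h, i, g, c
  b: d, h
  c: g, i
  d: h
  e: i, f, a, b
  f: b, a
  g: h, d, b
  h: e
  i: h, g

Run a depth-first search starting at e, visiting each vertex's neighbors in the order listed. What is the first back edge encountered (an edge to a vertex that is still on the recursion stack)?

h->e

DFS from e (visiting each vertex's neighbors in the order listed); mark gray on enter, black on exit:
e gray
  i gray
    h gray
      h→e: e is gray → back edge
First back edge: h → e.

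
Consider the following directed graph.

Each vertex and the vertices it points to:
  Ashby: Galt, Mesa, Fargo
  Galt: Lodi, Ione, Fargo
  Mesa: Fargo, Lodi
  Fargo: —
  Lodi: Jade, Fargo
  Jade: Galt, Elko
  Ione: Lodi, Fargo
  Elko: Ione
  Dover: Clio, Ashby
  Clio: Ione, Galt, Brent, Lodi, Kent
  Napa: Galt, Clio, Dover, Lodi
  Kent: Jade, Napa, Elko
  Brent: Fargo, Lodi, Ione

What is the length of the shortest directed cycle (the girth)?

For each vertex v, BFS finds the shortest path from v back to v.
The shortest such closed walk is Kent → Napa → Clio → Kent, length 3.

3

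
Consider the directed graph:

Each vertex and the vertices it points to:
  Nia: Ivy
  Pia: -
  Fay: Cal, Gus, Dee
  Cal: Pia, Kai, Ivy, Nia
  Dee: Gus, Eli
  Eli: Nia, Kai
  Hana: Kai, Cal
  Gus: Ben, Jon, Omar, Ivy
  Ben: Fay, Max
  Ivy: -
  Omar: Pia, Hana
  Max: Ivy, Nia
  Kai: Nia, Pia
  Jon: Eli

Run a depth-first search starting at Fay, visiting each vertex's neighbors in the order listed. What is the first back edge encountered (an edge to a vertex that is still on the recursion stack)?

DFS from Fay (visiting each vertex's neighbors in the order listed); mark gray on enter, black on exit:
Fay gray
  Cal gray
    Pia gray
    Pia black
    Kai gray
      Nia gray
        Ivy gray
        Ivy black
      Nia black
      Kai→Pia: Pia black — skip
    Kai black
    Cal→Ivy: Ivy black — skip
    Cal→Nia: Nia black — skip
  Cal black
  Gus gray
    Ben gray
      Ben→Fay: Fay is gray → back edge
First back edge: Ben → Fay.

Ben→Fay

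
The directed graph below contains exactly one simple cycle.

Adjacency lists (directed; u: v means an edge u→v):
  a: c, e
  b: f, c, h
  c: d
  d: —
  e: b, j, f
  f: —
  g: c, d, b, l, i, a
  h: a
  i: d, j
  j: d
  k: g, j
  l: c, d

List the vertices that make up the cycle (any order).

a, b, e, h

DFS with gray/black marking from b:
b gray
  f gray
  f black
  c gray
    d gray
    d black
  c black
  h gray
    a gray
      a→c: c black — skip
      e gray
        e→b: b is gray → back edge
Back edge closes the cycle b → h → a → e → b; its vertices are {a, b, e, h}.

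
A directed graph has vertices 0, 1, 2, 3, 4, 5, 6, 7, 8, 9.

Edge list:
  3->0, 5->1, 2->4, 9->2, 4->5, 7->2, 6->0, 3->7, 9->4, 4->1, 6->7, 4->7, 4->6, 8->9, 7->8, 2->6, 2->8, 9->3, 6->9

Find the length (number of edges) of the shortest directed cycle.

For each vertex v, BFS finds the shortest path from v back to v.
The shortest such closed walk is 9 → 2 → 8 → 9, length 3.

3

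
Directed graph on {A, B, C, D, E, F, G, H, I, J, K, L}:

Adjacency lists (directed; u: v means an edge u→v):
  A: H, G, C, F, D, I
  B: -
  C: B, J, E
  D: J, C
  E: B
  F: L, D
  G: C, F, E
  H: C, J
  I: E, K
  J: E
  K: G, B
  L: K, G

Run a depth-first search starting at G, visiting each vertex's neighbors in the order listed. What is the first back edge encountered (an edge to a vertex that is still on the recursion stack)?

DFS from G (visiting each vertex's neighbors in the order listed); mark gray on enter, black on exit:
G gray
  C gray
    B gray
    B black
    J gray
      E gray
        E→B: B black — skip
      E black
    J black
    C→E: E black — skip
  C black
  F gray
    L gray
      K gray
        K→G: G is gray → back edge
First back edge: K → G.

K→G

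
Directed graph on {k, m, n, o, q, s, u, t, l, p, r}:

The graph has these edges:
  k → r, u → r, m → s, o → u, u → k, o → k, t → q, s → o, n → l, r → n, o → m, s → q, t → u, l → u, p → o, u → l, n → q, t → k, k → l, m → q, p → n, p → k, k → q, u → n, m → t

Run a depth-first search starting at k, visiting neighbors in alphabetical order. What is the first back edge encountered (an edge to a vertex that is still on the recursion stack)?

DFS from k (visiting neighbors in alphabetical order); mark gray on enter, black on exit:
k gray
  l gray
    u gray
      u→k: k is gray → back edge
First back edge: u → k.

u→k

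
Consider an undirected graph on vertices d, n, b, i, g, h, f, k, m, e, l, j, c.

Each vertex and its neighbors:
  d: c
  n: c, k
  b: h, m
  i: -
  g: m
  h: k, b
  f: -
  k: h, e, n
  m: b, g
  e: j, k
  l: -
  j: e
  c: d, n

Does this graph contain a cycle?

No

DFS, tracking each vertex's parent; an edge to a visited non-parent vertex closes a cycle.
Start from f:
visit f (parent –)
visit d (parent –)
  visit c (parent d)
    c–d: parent, skip
    visit n (parent c)
      n–c: parent, skip
      visit k (parent n)
        visit h (parent k)
          h–k: parent, skip
          visit b (parent h)
            b–h: parent, skip
            visit m (parent b)
              m–b: parent, skip
              visit g (parent m)
                g–m: parent, skip
        visit e (parent k)
          visit j (parent e)
            j–e: parent, skip
          e–k: parent, skip
        k–n: parent, skip
visit i (parent –)
visit l (parent –)
No non-parent visited neighbor found — the graph is a forest.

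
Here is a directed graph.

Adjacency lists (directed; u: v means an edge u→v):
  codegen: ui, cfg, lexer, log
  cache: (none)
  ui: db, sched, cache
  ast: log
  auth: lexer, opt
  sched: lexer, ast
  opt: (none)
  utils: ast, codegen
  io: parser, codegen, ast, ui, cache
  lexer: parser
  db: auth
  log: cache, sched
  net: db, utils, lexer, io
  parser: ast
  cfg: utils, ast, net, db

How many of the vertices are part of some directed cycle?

10

A vertex is on a directed cycle iff it belongs to a strongly connected component of size ≥ 2 (or has a self-loop).
The vertices on cycles are {io, ast, cfg, log, net, lexer, sched, utils, parser, codegen} — 10 in total.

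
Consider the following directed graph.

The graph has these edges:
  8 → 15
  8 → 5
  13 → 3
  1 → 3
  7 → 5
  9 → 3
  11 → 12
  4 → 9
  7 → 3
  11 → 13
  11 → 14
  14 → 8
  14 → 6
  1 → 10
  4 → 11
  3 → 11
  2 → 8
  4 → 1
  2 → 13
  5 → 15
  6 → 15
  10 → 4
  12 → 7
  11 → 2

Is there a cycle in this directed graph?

DFS with white/gray/black marking, starting from 2:
2 gray
  13 gray
    3 gray
      11 gray
        12 gray
          7 gray
            5 gray
              15 gray
              15 black
            5 black
            7→3: 3 is gray → back edge
Back edge found, so a cycle exists: 3 → 11 → 12 → 7 → 3.

Yes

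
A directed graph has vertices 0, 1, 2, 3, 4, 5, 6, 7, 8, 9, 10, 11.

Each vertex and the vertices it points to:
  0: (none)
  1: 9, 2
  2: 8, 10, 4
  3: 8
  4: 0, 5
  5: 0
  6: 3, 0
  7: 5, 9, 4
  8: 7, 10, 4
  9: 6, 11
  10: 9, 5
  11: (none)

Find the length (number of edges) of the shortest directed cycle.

5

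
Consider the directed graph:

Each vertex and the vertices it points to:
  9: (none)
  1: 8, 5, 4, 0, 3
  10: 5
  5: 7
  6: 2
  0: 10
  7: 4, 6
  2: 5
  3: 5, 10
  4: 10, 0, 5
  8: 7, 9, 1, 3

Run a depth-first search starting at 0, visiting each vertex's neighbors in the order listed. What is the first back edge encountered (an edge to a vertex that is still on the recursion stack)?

4→10

DFS from 0 (visiting each vertex's neighbors in the order listed); mark gray on enter, black on exit:
0 gray
  10 gray
    5 gray
      7 gray
        4 gray
          4→10: 10 is gray → back edge
First back edge: 4 → 10.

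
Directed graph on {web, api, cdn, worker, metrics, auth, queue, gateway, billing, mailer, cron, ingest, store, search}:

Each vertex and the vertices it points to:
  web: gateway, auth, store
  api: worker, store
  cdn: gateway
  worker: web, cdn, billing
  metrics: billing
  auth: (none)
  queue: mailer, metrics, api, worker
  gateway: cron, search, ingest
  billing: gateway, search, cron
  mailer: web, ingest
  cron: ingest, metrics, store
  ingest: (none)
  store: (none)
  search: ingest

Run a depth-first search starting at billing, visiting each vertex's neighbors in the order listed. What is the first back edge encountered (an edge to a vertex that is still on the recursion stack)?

DFS from billing (visiting each vertex's neighbors in the order listed); mark gray on enter, black on exit:
billing gray
  gateway gray
    cron gray
      ingest gray
      ingest black
      metrics gray
        metrics→billing: billing is gray → back edge
First back edge: metrics → billing.

metrics→billing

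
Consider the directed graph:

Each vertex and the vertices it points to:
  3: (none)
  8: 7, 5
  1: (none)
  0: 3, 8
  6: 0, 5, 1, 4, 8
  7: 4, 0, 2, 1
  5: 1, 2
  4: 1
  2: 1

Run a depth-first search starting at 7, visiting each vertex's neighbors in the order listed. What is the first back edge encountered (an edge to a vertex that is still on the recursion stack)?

DFS from 7 (visiting each vertex's neighbors in the order listed); mark gray on enter, black on exit:
7 gray
  4 gray
    1 gray
    1 black
  4 black
  0 gray
    3 gray
    3 black
    8 gray
      8→7: 7 is gray → back edge
First back edge: 8 → 7.

8→7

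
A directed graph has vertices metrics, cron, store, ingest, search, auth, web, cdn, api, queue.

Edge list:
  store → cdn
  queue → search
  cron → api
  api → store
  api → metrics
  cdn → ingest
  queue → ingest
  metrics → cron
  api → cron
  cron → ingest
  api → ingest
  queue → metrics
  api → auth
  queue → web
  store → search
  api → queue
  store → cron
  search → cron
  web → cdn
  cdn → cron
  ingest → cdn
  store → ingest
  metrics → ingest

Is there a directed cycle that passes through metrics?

Yes

metrics is on a cycle iff metrics can reach itself via ≥1 edge.
metrics → cron → api → metrics — yes.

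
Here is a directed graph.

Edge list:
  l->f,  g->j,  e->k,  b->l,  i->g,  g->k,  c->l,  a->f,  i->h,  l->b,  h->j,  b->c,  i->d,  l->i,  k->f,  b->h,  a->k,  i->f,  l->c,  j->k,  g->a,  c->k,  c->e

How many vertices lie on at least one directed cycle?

A vertex is on a directed cycle iff it belongs to a strongly connected component of size ≥ 2 (or has a self-loop).
The vertices on cycles are {b, c, l} — 3 in total.

3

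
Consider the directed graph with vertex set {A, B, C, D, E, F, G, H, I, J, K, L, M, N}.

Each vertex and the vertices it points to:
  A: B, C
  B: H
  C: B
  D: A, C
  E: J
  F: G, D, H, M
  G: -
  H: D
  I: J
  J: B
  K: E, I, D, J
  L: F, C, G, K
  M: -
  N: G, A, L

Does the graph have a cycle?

Yes

DFS with white/gray/black marking, starting from L:
L gray
  F gray
    G gray
    G black
    D gray
      A gray
        B gray
          H gray
            H→D: D is gray → back edge
Back edge found, so a cycle exists: D → A → B → H → D.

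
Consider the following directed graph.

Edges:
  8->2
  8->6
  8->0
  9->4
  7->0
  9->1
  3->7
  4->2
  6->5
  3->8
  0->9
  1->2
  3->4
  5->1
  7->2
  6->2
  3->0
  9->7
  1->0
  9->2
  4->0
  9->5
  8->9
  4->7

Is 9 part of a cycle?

Yes

9 is on a cycle iff 9 can reach itself via ≥1 edge.
9 → 4 → 0 → 9 — yes.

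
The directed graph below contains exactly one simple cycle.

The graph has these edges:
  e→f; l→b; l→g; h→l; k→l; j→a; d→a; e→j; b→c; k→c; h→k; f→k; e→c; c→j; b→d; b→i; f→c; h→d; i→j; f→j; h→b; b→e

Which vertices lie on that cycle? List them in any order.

DFS with gray/black marking from l:
l gray
  g gray
  g black
  b gray
    c gray
      j gray
        a gray
        a black
      j black
    c black
    e gray
      e→c: c black — skip
      f gray
        f→c: c black — skip
        k gray
          k→c: c black — skip
          k→l: l is gray → back edge
Back edge closes the cycle l → b → e → f → k → l; its vertices are {b, e, f, k, l}.

b, e, f, k, l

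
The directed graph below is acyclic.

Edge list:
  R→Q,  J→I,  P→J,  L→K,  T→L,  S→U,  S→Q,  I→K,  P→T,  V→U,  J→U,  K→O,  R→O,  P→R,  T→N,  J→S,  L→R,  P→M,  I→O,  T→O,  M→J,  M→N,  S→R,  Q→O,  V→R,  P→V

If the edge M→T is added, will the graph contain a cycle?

No

Adding M→T creates a cycle iff T can already reach M.
Explore from T: no path reaches M. The graph stays acyclic.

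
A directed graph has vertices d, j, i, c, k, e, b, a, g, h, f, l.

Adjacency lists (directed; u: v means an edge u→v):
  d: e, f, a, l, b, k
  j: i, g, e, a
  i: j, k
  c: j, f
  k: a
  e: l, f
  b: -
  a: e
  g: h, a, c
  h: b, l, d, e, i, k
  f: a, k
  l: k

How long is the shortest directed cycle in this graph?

2

For each vertex v, BFS finds the shortest path from v back to v.
The shortest such closed walk is j → i → j, length 2.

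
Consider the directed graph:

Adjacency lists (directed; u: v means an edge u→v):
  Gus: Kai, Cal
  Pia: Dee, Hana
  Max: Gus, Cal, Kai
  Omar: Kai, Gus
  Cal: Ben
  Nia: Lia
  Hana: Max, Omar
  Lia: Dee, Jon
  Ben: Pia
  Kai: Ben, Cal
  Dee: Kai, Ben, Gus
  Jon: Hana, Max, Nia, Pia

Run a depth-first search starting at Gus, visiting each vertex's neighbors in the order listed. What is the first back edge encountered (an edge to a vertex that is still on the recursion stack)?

DFS from Gus (visiting each vertex's neighbors in the order listed); mark gray on enter, black on exit:
Gus gray
  Kai gray
    Ben gray
      Pia gray
        Dee gray
          Dee→Kai: Kai is gray → back edge
First back edge: Dee → Kai.

Dee->Kai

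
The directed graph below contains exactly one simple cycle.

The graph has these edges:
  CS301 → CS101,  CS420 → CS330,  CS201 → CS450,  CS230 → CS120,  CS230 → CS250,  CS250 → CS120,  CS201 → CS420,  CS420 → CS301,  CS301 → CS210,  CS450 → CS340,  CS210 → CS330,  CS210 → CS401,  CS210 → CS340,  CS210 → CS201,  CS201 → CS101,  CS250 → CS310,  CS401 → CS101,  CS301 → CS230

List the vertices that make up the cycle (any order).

CS201, CS210, CS301, CS420

DFS with gray/black marking from CS301:
CS301 gray
  CS230 gray
    CS120 gray
    CS120 black
    CS250 gray
      CS310 gray
      CS310 black
      CS250→CS120: CS120 black — skip
    CS250 black
  CS230 black
  CS101 gray
  CS101 black
  CS210 gray
    CS340 gray
    CS340 black
    CS201 gray
      CS201→CS101: CS101 black — skip
      CS420 gray
        CS330 gray
        CS330 black
        CS420→CS301: CS301 is gray → back edge
Back edge closes the cycle CS301 → CS210 → CS201 → CS420 → CS301; its vertices are {CS201, CS210, CS301, CS420}.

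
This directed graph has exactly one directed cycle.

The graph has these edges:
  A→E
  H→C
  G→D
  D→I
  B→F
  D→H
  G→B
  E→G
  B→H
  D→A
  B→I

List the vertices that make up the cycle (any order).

A, D, E, G

DFS with gray/black marking from G:
G gray
  B gray
    H gray
      C gray
      C black
    H black
    F gray
    F black
    I gray
    I black
  B black
  D gray
    D→I: I black — skip
    D→H: H black — skip
    A gray
      E gray
        E→G: G is gray → back edge
Back edge closes the cycle G → D → A → E → G; its vertices are {A, D, E, G}.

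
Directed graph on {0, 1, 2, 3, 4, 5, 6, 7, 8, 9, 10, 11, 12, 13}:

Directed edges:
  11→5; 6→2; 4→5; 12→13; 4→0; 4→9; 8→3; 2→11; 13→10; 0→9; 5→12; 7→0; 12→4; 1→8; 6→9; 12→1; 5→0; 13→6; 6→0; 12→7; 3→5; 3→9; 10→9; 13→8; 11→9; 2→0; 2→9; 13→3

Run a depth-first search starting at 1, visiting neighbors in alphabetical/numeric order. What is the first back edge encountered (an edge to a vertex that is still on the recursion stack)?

12->1

DFS from 1 (visiting neighbors in alphabetical/numeric order); mark gray on enter, black on exit:
1 gray
  8 gray
    3 gray
      5 gray
        0 gray
          9 gray
          9 black
        0 black
        12 gray
          12→1: 1 is gray → back edge
First back edge: 12 → 1.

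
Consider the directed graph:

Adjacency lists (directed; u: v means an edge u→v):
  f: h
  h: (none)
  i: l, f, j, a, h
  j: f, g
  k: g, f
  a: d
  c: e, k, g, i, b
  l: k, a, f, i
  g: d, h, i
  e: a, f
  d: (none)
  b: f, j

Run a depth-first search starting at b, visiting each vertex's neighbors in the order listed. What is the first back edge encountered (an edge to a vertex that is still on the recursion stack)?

k->g

DFS from b (visiting each vertex's neighbors in the order listed); mark gray on enter, black on exit:
b gray
  f gray
    h gray
    h black
  f black
  j gray
    j→f: f black — skip
    g gray
      d gray
      d black
      g→h: h black — skip
      i gray
        l gray
          k gray
            k→g: g is gray → back edge
First back edge: k → g.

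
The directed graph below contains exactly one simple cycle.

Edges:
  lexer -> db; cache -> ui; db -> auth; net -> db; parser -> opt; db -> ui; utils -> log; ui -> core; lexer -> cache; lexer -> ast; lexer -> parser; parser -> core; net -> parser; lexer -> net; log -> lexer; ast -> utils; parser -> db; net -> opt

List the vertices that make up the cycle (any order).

ast, log, lexer, utils

DFS with gray/black marking from lexer:
lexer gray
  ast gray
    utils gray
      log gray
        log→lexer: lexer is gray → back edge
Back edge closes the cycle lexer → ast → utils → log → lexer; its vertices are {ast, log, lexer, utils}.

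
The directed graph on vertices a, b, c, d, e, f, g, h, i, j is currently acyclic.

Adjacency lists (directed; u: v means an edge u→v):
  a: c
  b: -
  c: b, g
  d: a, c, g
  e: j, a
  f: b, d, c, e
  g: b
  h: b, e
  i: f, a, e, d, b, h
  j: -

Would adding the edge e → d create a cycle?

No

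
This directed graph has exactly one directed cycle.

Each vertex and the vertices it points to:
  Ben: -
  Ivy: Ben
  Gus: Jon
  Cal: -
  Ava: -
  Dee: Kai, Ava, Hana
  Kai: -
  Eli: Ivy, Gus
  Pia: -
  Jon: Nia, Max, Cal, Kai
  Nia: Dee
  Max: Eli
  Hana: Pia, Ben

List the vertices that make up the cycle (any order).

DFS with gray/black marking from Jon:
Jon gray
  Nia gray
    Dee gray
      Kai gray
      Kai black
      Ava gray
      Ava black
      Hana gray
        Pia gray
        Pia black
        Ben gray
        Ben black
      Hana black
    Dee black
  Nia black
  Max gray
    Eli gray
      Ivy gray
        Ivy→Ben: Ben black — skip
      Ivy black
      Gus gray
        Gus→Jon: Jon is gray → back edge
Back edge closes the cycle Jon → Max → Eli → Gus → Jon; its vertices are {Eli, Gus, Jon, Max}.

Eli, Gus, Jon, Max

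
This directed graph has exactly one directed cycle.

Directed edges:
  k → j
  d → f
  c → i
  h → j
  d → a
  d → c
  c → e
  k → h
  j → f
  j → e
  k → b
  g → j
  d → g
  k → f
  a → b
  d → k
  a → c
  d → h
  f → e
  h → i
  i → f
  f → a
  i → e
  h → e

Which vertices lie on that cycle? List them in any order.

a, c, f, i

DFS with gray/black marking from a:
a gray
  b gray
  b black
  c gray
    e gray
    e black
    i gray
      i→e: e black — skip
      f gray
        f→e: e black — skip
        f→a: a is gray → back edge
Back edge closes the cycle a → c → i → f → a; its vertices are {a, c, f, i}.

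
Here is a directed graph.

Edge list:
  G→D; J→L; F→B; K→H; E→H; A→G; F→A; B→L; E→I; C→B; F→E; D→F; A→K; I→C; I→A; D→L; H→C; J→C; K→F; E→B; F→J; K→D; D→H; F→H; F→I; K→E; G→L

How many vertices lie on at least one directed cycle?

7

A vertex is on a directed cycle iff it belongs to a strongly connected component of size ≥ 2 (or has a self-loop).
The vertices on cycles are {A, D, E, F, G, I, K} — 7 in total.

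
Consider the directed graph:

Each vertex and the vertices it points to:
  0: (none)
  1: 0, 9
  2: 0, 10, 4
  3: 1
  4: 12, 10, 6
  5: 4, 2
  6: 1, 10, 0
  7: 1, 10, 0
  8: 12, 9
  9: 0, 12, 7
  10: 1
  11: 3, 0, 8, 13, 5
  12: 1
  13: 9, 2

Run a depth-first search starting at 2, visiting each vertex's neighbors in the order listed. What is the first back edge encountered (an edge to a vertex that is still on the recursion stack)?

12→1

DFS from 2 (visiting each vertex's neighbors in the order listed); mark gray on enter, black on exit:
2 gray
  0 gray
  0 black
  10 gray
    1 gray
      1→0: 0 black — skip
      9 gray
        9→0: 0 black — skip
        12 gray
          12→1: 1 is gray → back edge
First back edge: 12 → 1.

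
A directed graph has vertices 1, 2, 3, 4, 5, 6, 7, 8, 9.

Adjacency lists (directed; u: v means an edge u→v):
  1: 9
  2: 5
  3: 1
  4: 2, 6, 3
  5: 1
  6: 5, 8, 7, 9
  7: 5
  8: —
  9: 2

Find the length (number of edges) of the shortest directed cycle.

For each vertex v, BFS finds the shortest path from v back to v.
The shortest such closed walk is 9 → 2 → 5 → 1 → 9, length 4.

4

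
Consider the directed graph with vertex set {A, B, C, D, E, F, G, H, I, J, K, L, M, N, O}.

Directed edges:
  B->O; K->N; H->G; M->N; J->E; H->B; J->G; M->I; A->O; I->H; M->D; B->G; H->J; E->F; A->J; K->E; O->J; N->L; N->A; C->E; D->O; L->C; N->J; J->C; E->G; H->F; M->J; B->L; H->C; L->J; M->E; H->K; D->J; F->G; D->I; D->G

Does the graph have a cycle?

No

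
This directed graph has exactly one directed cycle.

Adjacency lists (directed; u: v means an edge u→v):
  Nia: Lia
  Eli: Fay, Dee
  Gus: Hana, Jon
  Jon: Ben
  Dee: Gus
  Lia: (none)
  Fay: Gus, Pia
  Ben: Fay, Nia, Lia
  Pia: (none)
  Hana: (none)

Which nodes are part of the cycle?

Ben, Fay, Gus, Jon

DFS with gray/black marking from Fay:
Fay gray
  Gus gray
    Hana gray
    Hana black
    Jon gray
      Ben gray
        Ben→Fay: Fay is gray → back edge
Back edge closes the cycle Fay → Gus → Jon → Ben → Fay; its vertices are {Ben, Fay, Gus, Jon}.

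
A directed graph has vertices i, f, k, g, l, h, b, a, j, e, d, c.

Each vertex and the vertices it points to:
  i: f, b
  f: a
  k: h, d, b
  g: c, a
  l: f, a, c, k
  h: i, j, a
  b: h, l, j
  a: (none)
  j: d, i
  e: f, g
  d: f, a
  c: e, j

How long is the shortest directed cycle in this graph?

3

For each vertex v, BFS finds the shortest path from v back to v.
The shortest such closed walk is l → k → b → l, length 3.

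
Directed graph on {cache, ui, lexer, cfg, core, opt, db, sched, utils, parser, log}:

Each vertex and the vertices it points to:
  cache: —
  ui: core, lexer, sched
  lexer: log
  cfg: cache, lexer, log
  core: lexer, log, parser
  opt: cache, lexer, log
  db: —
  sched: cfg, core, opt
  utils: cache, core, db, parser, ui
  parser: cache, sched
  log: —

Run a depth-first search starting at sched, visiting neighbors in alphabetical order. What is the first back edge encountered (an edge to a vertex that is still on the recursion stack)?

DFS from sched (visiting neighbors in alphabetical order); mark gray on enter, black on exit:
sched gray
  cfg gray
    cache gray
    cache black
    lexer gray
      log gray
      log black
    lexer black
    cfg→log: log black — skip
  cfg black
  core gray
    core→lexer: lexer black — skip
    core→log: log black — skip
    parser gray
      parser→cache: cache black — skip
      parser→sched: sched is gray → back edge
First back edge: parser → sched.

parser→sched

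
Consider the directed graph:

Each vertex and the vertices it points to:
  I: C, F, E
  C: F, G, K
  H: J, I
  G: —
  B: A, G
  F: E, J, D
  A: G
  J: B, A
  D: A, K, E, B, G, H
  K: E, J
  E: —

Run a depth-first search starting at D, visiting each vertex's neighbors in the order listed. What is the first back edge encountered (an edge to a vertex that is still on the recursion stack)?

F->D

DFS from D (visiting each vertex's neighbors in the order listed); mark gray on enter, black on exit:
D gray
  A gray
    G gray
    G black
  A black
  K gray
    E gray
    E black
    J gray
      B gray
        B→A: A black — skip
        B→G: G black — skip
      B black
      J→A: A black — skip
    J black
  K black
  D→E: E black — skip
  D→B: B black — skip
  D→G: G black — skip
  H gray
    H→J: J black — skip
    I gray
      C gray
        F gray
          F→E: E black — skip
          F→J: J black — skip
          F→D: D is gray → back edge
First back edge: F → D.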